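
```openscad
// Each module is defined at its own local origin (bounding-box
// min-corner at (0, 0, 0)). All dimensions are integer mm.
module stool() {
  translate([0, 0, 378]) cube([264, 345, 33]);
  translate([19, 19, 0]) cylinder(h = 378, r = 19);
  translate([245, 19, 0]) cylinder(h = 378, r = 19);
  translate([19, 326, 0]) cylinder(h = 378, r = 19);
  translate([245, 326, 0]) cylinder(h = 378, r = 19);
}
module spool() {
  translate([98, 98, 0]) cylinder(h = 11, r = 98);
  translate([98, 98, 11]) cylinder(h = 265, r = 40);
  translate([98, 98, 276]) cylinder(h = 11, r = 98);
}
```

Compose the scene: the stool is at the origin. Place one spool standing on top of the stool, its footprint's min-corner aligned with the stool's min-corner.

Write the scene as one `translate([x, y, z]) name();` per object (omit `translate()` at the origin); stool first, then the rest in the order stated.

stool();
translate([0, 0, 411]) spool();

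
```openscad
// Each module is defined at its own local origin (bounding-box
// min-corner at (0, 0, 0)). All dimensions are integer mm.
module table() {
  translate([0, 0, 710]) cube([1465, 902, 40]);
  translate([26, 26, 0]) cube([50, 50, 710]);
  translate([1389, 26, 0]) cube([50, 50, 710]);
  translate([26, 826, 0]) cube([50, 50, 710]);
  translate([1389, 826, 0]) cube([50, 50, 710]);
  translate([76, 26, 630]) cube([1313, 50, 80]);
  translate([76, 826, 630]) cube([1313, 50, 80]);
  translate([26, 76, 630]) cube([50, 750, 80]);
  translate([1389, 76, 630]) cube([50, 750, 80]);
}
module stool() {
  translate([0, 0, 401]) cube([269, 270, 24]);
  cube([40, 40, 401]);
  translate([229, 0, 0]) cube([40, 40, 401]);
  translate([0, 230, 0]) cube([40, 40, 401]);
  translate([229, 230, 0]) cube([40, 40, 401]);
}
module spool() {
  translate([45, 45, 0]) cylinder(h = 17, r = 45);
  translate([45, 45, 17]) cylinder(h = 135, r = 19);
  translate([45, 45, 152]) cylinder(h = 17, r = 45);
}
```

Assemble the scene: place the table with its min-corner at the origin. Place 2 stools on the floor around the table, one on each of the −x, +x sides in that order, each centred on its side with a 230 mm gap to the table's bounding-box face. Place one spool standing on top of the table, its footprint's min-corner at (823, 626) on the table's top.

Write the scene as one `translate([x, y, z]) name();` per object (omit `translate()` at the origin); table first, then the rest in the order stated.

table();
translate([-499, 316, 0]) stool();
translate([1695, 316, 0]) stool();
translate([823, 626, 750]) spool();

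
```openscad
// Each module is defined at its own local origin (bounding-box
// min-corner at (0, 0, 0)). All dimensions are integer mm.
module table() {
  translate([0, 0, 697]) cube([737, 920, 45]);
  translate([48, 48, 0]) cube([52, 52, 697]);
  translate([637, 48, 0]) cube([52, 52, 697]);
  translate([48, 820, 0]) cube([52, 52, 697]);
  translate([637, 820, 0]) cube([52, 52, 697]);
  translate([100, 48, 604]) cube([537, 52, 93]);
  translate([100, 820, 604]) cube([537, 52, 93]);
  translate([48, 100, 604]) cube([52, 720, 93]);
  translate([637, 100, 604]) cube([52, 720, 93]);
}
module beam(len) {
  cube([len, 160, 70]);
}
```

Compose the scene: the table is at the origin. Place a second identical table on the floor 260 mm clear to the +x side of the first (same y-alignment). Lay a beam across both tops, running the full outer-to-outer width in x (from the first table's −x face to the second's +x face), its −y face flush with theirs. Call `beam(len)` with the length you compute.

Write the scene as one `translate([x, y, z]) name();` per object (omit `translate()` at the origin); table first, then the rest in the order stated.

table();
translate([997, 0, 0]) table();
translate([0, 0, 742]) beam(1734);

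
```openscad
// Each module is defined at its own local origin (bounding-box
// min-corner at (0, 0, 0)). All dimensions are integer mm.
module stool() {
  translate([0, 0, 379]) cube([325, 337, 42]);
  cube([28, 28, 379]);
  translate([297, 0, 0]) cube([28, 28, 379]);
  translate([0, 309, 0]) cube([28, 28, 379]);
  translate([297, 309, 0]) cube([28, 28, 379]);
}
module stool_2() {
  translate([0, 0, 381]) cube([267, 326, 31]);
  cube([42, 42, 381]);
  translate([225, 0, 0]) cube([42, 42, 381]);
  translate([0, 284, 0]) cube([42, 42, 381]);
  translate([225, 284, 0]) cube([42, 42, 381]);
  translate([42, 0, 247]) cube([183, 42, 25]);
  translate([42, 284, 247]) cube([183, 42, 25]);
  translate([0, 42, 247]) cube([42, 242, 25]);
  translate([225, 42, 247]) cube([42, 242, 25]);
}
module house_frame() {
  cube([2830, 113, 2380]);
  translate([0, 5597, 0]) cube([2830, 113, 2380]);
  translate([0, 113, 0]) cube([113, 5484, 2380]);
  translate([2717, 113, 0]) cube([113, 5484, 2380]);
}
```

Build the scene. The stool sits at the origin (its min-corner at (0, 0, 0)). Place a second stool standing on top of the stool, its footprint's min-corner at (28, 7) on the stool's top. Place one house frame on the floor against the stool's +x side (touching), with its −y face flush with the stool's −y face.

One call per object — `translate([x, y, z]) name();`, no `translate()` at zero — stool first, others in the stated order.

stool();
translate([28, 7, 421]) stool_2();
translate([325, 0, 0]) house_frame();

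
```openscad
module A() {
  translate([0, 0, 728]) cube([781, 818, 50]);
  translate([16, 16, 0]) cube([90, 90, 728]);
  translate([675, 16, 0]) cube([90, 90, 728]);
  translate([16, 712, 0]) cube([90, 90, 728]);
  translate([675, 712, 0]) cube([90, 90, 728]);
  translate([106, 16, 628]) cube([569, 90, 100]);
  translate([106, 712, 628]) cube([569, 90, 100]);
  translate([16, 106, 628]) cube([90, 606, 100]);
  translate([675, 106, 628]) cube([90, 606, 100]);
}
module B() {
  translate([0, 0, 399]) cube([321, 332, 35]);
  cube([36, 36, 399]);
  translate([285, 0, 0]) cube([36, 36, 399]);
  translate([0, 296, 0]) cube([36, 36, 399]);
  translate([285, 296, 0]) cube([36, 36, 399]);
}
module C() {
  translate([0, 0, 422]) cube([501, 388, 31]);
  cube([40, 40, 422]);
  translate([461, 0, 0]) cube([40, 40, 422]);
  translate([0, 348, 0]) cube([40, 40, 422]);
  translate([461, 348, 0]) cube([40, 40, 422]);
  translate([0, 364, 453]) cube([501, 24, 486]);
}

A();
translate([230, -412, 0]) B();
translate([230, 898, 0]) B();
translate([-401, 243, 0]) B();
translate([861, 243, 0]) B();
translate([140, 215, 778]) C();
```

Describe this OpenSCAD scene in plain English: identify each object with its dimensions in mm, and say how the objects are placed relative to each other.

A is a rectangular dining table. The top is 781×818×50 mm with its upper surface at z = 778 mm. It stands on four 90×90 mm square legs, each inset 16 mm from the nearest pair of top edges, running from the floor to the underside of the top. Four apron rails, 90 mm thick and 100 mm tall, run between adjacent legs with their top edges flush with the underside of the top and their outer faces flush with the legs' outer faces.

B is a four-legged stool. The seat is 321×332 mm, 35 mm thick, top at z = 434 mm. It stands on four square legs, each 36×36 mm in cross-section, from z = 0 to the seat underside, each flush with a corner of the seat.

C is a chair. The seat is a 501×388×31 mm slab with its top at z = 453 mm, on four 40×40 mm corner legs (flush with the seat edges, standing on z = 0). A flat backrest 24 mm thick, 486 mm tall, spans the full seat width and rises from the seat top along its +y edge, rear face flush with the rear of the seat.

Four stools sit around the table at the −y, +y, −x, +x sides. The chair is on top of the table, centred.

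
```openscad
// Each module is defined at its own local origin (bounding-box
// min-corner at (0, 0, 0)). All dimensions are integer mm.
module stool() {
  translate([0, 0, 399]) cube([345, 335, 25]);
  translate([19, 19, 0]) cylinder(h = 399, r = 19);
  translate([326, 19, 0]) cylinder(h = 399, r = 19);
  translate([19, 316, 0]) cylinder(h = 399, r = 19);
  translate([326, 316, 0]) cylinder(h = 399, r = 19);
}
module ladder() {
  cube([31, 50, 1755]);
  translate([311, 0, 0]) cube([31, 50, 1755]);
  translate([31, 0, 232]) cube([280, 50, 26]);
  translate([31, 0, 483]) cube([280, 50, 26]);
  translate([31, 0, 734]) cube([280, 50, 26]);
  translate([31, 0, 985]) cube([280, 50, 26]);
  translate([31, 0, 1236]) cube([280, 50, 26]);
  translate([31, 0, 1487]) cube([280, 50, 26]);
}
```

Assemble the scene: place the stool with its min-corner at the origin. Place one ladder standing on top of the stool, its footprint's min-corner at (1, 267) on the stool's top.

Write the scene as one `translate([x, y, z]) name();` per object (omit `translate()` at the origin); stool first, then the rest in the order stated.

stool();
translate([1, 267, 424]) ladder();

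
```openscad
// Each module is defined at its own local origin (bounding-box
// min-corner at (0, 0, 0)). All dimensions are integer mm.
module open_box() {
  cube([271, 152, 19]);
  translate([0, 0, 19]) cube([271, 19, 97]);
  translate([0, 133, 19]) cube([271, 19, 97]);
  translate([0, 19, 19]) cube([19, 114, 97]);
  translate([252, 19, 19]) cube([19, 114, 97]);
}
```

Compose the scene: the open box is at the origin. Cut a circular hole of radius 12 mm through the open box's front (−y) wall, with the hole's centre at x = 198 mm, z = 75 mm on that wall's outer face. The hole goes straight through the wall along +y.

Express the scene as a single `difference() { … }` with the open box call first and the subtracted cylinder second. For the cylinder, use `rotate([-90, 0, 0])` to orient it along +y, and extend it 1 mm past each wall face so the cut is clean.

difference() {
  open_box();
  translate([198, -1, 75]) rotate([-90, 0, 0]) cylinder(h = 21, r = 12);
}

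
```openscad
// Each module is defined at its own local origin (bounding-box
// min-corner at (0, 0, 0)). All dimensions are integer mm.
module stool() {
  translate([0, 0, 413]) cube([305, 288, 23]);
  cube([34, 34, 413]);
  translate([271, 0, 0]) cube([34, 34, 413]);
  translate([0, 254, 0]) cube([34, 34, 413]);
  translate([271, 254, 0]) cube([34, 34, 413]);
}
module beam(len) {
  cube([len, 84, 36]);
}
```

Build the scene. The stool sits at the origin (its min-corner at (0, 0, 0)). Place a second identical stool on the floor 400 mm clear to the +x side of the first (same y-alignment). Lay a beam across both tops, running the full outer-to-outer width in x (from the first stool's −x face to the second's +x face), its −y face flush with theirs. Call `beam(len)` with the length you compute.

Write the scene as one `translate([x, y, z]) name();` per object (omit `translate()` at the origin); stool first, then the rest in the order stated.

stool();
translate([705, 0, 0]) stool();
translate([0, 0, 436]) beam(1010);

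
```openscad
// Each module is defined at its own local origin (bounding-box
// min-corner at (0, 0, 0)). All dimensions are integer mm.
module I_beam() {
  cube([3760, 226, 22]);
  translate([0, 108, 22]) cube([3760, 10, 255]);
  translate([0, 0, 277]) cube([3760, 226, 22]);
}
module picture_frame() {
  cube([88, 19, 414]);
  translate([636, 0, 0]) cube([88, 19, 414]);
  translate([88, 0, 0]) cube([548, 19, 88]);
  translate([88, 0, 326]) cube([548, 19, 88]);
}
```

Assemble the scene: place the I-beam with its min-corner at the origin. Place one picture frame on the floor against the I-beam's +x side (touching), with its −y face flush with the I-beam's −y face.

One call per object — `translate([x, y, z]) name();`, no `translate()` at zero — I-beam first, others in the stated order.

I_beam();
translate([3760, 0, 0]) picture_frame();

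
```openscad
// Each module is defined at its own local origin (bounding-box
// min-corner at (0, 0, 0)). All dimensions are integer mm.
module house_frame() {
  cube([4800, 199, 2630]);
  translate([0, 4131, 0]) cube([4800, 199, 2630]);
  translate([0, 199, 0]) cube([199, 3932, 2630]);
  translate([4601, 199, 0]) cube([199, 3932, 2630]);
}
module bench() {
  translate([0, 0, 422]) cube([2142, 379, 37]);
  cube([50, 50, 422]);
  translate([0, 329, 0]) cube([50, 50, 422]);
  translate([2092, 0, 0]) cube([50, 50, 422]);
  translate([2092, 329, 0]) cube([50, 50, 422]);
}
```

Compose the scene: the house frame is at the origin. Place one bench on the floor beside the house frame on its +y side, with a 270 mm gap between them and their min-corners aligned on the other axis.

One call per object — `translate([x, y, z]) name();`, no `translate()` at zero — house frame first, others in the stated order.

house_frame();
translate([0, 4600, 0]) bench();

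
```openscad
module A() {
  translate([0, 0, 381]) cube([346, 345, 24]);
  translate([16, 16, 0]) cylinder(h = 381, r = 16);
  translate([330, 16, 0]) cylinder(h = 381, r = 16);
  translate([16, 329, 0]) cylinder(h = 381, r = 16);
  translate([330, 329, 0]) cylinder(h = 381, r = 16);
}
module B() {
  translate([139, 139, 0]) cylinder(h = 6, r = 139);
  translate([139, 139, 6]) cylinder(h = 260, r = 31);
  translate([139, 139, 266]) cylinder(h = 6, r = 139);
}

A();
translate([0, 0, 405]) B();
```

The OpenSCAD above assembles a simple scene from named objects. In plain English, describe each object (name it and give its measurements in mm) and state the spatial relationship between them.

A is a simple wooden stool: a rectangular seat 346 mm (x) by 345 mm (y), 24 mm thick, top face at z = 405 mm, on four round legs, each 32 mm in diameter. The legs rest on z = 0, each leg's axis is inset half a diameter from the nearest pair of seat edges (so the leg's bounding box is flush with the corner).

B is a spool: two coaxial disc flanges of radius 139 mm and thickness 6 mm, joined by a core cylinder of radius 31 mm and height 260 mm. The lower flange rests on z = 0 and the three cylinders share a vertical axis.

The spool is on top of the stool.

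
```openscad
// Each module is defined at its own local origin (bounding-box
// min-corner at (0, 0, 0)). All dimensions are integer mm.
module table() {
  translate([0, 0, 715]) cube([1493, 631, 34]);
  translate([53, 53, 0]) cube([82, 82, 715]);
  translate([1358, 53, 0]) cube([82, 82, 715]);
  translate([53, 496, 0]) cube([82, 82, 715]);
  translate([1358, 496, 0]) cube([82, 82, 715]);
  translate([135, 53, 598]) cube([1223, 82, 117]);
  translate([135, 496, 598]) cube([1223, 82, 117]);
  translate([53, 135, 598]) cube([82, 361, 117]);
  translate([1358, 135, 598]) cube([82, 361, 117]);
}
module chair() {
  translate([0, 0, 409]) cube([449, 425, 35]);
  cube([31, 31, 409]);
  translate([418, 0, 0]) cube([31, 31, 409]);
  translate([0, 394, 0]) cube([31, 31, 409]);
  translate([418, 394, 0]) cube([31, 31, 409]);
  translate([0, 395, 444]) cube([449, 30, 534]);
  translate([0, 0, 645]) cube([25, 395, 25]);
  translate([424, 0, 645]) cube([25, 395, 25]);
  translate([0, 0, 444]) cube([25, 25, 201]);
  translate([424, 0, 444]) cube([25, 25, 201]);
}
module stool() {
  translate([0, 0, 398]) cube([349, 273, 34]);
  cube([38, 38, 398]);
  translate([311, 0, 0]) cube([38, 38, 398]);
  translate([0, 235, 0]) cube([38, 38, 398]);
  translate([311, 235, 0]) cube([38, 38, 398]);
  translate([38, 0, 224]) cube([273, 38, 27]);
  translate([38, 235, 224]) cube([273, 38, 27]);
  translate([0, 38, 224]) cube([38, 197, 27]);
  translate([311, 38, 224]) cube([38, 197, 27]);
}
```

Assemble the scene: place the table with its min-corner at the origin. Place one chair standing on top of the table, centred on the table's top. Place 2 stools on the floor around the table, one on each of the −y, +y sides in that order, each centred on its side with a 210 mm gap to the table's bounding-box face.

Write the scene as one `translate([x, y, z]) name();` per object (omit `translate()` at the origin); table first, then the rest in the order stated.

table();
translate([522, 103, 749]) chair();
translate([572, -483, 0]) stool();
translate([572, 841, 0]) stool();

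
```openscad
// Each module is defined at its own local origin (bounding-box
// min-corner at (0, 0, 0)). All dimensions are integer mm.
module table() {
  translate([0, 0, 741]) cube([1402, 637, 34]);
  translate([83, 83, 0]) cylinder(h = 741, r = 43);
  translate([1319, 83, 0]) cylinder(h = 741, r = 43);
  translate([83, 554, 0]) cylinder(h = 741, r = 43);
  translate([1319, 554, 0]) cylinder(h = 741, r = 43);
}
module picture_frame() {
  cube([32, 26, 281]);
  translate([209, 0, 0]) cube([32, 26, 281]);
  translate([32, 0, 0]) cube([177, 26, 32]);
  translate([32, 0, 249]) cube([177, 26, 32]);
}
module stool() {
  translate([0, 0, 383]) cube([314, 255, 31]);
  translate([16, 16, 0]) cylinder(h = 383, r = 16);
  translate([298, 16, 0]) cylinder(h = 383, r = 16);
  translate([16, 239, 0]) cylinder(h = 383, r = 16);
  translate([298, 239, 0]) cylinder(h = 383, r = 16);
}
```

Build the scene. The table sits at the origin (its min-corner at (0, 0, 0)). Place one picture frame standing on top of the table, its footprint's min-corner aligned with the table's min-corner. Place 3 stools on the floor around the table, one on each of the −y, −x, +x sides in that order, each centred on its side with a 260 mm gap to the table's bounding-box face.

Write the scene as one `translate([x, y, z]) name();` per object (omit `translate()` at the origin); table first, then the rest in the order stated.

table();
translate([0, 0, 775]) picture_frame();
translate([544, -515, 0]) stool();
translate([-574, 191, 0]) stool();
translate([1662, 191, 0]) stool();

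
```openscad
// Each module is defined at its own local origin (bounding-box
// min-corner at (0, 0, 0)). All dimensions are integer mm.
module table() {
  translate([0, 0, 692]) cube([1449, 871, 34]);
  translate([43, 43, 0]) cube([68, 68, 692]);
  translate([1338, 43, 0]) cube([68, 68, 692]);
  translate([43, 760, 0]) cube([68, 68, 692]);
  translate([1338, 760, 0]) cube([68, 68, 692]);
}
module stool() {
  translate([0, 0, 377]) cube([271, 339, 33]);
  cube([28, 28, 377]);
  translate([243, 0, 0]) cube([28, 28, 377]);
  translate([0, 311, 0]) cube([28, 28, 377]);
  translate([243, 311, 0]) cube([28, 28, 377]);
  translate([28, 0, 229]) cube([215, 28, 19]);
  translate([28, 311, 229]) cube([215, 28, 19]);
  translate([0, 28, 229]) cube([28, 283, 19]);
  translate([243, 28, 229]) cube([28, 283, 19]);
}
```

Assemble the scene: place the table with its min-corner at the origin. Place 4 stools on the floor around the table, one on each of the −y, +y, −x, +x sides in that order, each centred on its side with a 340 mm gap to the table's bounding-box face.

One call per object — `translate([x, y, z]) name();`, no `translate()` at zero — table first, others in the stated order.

table();
translate([589, -679, 0]) stool();
translate([589, 1211, 0]) stool();
translate([-611, 266, 0]) stool();
translate([1789, 266, 0]) stool();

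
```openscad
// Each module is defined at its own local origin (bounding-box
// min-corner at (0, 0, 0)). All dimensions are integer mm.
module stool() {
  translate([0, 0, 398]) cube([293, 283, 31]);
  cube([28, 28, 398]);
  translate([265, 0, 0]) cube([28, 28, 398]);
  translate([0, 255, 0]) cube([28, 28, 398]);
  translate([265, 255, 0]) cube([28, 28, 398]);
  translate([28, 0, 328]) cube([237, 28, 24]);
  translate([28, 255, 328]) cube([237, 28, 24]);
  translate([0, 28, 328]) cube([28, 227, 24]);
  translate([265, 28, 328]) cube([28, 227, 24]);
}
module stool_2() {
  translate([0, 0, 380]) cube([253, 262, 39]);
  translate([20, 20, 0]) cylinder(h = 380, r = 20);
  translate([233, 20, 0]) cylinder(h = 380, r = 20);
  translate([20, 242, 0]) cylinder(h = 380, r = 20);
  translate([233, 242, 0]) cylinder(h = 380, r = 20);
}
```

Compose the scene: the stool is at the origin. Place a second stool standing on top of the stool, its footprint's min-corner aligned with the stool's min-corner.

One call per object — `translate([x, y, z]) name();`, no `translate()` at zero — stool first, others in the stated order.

stool();
translate([0, 0, 429]) stool_2();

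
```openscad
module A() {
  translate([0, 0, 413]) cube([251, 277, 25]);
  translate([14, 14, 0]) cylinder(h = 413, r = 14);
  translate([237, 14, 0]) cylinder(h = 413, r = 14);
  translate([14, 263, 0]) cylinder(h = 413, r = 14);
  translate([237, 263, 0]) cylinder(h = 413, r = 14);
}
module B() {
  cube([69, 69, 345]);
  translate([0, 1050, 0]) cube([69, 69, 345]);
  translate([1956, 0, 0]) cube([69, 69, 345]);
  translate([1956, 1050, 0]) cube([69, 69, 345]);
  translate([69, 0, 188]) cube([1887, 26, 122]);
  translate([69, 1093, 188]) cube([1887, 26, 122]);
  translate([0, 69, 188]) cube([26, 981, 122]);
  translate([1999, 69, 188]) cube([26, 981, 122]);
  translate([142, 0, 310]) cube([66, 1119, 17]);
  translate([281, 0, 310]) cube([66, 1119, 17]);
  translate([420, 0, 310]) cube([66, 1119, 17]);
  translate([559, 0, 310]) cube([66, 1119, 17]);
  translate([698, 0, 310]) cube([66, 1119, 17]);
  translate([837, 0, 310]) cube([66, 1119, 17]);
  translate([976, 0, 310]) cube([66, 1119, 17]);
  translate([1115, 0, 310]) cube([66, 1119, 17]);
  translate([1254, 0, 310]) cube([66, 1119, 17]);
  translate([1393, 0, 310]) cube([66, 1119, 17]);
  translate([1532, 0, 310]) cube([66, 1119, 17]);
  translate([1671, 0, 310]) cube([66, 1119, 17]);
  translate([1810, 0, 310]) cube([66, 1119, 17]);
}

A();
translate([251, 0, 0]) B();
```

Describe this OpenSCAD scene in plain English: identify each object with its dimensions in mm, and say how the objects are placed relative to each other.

A is a simple wooden stool: a rectangular seat 251 mm (x) by 277 mm (y), 25 mm thick, top face at z = 438 mm, on four round legs, each 28 mm in diameter. The legs rest on z = 0, each leg's axis is inset half a diameter from the nearest pair of seat edges (so the leg's bounding box is flush with the corner).

B is a bed frame 2025 mm long (x) by 1119 mm wide (y). Four 69×69 mm corner posts, 345 mm tall, at the corners of the footprint. Four rails of 26 mm thickness and 122 mm height run between adjacent posts with their undersides at z = 188 mm, their outer faces flush with the outside of the frame (the two x-running rails run between the posts' inner faces; the two y-running rails run between the posts' inner faces). 13 slats, each 66 mm wide (x) and 17 mm thick, lie across the top of the two x-running rails, running the full 1119 mm width of the frame in y; the slats are evenly spaced along x between the inner faces of the end posts with equal gaps (rounded down to the nearest mm) at the −x end and between each pair — any rounding remainder accumulates at the +x end.

The bed frame is against the stool's +x side, with their −y faces flush.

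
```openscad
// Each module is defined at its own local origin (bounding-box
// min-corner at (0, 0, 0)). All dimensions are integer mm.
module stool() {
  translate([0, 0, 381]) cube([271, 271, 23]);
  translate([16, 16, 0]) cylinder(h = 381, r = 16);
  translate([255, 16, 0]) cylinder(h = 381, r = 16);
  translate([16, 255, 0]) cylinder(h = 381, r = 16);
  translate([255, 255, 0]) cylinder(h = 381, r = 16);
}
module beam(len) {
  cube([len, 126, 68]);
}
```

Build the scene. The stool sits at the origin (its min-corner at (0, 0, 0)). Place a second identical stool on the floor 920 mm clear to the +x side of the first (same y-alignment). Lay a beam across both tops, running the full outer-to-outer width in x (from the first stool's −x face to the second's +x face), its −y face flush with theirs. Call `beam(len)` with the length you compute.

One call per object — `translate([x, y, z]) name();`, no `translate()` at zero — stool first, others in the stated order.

stool();
translate([1191, 0, 0]) stool();
translate([0, 0, 404]) beam(1462);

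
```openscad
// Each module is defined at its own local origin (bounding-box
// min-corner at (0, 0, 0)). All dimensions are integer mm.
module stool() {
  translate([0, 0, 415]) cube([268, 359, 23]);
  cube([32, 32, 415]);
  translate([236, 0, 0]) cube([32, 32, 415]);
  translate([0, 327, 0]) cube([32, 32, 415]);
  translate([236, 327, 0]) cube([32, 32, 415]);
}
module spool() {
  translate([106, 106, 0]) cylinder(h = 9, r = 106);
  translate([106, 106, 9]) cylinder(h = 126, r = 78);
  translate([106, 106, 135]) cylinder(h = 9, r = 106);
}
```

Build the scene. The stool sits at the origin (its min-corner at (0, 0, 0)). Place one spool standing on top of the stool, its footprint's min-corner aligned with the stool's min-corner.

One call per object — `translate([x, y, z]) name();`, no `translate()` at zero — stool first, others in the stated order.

stool();
translate([0, 0, 438]) spool();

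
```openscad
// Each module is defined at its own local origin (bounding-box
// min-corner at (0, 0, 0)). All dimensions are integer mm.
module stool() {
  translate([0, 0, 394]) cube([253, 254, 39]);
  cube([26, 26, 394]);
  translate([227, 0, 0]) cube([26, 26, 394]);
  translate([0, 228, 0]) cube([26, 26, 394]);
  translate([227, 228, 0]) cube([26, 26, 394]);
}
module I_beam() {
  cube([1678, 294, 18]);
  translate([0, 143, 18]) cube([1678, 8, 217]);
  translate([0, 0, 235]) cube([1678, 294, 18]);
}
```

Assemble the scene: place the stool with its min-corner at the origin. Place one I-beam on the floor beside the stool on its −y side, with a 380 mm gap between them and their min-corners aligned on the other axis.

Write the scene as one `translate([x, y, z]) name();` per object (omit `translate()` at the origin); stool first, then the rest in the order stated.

stool();
translate([0, -674, 0]) I_beam();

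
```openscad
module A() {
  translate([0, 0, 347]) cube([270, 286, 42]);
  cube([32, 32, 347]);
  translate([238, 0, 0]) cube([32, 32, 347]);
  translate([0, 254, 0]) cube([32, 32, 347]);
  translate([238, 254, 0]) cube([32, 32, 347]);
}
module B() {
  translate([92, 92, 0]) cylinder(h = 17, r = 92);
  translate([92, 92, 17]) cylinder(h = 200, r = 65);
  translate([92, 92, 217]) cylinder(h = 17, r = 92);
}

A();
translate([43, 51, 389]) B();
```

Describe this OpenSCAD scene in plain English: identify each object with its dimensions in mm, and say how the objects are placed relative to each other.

A is a four-legged stool. The seat is a 270×286×42 mm slab whose top surface is at z = 389 mm; four square legs, each 32×32 mm in cross-section, run from the floor (z = 0) to the underside of the seat, each flush with a corner of the seat.

B is a spool: two coaxial disc flanges of radius 92 mm and thickness 17 mm, joined by a core cylinder of radius 65 mm and height 200 mm. The lower flange rests on z = 0 and the three cylinders share a vertical axis.

The spool is on top of the stool, centred.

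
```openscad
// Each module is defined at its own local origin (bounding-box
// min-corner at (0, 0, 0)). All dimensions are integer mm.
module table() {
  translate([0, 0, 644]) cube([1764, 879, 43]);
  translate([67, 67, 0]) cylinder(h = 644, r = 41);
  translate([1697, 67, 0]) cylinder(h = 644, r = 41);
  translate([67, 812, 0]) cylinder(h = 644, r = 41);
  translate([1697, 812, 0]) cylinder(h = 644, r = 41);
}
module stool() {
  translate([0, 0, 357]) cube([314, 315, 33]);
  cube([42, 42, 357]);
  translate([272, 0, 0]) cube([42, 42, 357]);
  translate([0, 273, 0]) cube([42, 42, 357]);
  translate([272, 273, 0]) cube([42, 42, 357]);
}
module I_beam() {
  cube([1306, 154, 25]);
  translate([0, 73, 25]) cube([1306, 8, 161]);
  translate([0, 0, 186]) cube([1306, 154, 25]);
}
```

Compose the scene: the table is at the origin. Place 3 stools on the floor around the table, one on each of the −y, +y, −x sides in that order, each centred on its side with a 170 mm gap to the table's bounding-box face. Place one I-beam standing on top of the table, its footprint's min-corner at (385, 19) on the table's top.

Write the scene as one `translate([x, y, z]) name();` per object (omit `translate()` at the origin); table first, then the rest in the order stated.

table();
translate([725, -485, 0]) stool();
translate([725, 1049, 0]) stool();
translate([-484, 282, 0]) stool();
translate([385, 19, 687]) I_beam();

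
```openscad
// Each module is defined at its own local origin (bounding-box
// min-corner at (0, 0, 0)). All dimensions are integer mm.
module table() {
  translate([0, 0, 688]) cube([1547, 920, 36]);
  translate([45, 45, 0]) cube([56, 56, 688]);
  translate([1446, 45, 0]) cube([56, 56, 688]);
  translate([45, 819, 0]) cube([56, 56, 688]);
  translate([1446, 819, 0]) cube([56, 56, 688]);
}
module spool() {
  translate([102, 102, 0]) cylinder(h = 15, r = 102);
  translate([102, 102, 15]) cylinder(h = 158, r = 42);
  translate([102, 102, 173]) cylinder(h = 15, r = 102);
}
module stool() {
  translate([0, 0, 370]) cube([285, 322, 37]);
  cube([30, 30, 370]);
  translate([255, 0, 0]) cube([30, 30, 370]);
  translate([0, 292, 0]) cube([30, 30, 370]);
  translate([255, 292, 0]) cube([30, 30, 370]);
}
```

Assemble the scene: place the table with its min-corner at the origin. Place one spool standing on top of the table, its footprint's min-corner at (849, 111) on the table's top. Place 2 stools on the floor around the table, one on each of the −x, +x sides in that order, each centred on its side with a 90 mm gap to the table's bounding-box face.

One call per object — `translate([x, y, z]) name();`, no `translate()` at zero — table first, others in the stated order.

table();
translate([849, 111, 724]) spool();
translate([-375, 299, 0]) stool();
translate([1637, 299, 0]) stool();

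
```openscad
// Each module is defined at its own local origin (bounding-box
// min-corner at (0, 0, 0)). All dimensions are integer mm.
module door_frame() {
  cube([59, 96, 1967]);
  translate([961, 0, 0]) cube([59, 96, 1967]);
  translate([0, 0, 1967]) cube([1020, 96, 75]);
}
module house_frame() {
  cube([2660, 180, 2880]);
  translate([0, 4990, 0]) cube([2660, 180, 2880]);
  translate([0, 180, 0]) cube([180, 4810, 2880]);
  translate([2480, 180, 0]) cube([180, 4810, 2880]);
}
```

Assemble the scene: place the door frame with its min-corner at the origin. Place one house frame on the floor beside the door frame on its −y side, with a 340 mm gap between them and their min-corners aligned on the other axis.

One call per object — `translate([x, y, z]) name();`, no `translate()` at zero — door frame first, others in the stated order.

door_frame();
translate([0, -5510, 0]) house_frame();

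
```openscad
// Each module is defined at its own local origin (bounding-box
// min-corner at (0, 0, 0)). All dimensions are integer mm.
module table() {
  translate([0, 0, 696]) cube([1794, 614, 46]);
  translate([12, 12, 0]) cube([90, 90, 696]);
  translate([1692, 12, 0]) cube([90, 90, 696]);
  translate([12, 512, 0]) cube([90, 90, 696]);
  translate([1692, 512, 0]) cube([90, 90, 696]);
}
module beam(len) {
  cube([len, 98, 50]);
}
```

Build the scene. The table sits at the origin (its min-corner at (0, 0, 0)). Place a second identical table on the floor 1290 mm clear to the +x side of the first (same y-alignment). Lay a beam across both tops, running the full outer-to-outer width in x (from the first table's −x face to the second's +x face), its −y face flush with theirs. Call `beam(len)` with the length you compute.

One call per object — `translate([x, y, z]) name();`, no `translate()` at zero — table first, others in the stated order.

table();
translate([3084, 0, 0]) table();
translate([0, 0, 742]) beam(4878);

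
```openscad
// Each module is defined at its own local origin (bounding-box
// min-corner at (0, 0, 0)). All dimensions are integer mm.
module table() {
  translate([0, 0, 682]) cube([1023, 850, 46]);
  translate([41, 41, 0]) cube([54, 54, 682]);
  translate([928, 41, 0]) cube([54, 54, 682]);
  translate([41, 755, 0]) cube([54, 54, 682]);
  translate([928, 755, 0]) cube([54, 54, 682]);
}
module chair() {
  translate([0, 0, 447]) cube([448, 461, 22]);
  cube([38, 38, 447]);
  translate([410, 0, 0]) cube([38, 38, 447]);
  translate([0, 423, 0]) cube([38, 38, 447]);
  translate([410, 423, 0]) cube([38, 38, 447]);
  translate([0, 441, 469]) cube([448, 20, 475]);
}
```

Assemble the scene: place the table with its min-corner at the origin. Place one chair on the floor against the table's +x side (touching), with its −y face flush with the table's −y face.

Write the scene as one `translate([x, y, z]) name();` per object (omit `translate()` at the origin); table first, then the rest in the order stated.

table();
translate([1023, 0, 0]) chair();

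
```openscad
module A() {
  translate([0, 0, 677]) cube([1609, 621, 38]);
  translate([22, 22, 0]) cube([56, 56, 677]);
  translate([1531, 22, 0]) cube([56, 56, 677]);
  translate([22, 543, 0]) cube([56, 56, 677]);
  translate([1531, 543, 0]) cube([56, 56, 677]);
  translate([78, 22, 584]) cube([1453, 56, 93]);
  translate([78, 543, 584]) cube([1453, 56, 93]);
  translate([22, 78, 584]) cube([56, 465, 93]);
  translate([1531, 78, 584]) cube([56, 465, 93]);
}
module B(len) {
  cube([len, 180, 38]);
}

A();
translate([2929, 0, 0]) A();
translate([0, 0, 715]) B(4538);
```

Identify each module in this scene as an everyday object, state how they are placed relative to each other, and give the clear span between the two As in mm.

A is a table. B is a beam. A beam spans the tops of two tables. The clear span between the two tables is 1320 mm.

Second table starts at x = 2929; first ends at x = 1609; clear span = 2929 − 1609 = 1320 mm.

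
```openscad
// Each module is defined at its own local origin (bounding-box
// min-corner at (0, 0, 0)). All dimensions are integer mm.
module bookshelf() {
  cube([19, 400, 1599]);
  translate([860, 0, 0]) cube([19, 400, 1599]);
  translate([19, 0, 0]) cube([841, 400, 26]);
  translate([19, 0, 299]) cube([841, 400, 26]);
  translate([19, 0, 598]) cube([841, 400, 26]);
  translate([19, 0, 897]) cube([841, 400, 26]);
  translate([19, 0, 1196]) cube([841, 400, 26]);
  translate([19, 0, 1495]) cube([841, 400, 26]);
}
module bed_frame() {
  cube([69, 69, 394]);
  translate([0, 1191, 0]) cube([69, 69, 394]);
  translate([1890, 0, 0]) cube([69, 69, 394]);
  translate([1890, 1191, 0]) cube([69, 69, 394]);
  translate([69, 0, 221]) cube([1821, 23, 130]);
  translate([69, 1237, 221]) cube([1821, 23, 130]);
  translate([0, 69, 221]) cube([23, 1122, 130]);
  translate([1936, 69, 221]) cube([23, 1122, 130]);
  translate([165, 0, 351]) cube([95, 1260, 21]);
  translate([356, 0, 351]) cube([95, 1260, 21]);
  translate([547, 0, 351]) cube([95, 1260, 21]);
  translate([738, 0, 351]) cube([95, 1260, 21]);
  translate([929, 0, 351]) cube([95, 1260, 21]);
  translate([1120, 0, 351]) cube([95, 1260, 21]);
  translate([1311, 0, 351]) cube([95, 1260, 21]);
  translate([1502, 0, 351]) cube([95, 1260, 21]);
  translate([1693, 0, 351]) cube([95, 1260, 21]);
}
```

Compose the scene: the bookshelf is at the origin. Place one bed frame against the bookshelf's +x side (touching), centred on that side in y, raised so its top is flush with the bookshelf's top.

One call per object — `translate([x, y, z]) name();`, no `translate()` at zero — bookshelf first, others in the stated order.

bookshelf();
translate([879, -430, 1205]) bed_frame();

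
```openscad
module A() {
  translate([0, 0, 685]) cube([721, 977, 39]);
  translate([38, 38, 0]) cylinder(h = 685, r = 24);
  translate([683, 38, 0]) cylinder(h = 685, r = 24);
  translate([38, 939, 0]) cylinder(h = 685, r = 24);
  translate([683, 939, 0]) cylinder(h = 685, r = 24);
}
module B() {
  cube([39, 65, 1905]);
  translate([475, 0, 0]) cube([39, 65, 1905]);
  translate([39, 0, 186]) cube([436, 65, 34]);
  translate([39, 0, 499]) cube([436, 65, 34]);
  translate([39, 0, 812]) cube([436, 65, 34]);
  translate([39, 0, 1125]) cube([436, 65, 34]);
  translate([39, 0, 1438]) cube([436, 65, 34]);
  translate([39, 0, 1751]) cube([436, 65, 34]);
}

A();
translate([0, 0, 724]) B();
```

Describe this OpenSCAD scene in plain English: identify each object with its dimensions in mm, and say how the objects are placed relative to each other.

A is a rectangular dining table. The top is 721×977×39 mm with its upper surface at z = 724 mm. It stands on four round legs of 48 mm diameter, each leg's bounding box inset 14 mm from the nearest pair of top edges, running from the floor to the underside of the top.

B is a wooden ladder with two side rails of 39×65 mm section and 1905 mm height, set 514 mm apart overall. Between them run 6 rectangular rungs (65 mm deep, 34 mm thick), front faces flush with the rails' −y face. The bottom of the first rung is 186 mm above the floor and each subsequent rung is 313 mm higher than the one below.

The ladder is on top of the table.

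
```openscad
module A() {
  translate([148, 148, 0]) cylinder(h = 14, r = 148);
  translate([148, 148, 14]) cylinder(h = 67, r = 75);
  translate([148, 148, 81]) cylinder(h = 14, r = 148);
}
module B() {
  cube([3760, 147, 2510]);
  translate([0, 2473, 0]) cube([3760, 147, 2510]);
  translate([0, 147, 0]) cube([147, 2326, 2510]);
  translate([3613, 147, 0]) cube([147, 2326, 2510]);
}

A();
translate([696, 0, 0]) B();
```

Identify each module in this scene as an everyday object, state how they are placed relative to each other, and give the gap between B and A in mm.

The house frame's nearest face is 400 mm from the spool's +x face.

A is a spool. B is a house frame. The house frame is on the floor beside the spool on its +x side. The gap between the house frame and the spool is 400 mm.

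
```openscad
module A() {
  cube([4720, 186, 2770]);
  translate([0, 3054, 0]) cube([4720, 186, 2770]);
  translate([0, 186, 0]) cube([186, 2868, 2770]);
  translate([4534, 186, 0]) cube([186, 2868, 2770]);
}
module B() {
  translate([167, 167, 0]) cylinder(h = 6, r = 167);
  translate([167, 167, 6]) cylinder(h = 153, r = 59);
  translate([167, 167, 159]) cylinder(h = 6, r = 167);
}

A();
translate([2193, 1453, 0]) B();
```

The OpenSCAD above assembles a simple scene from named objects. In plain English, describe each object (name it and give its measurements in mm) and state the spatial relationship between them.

A is a box-shaped house frame (walls only): outside footprint 4720×3240 mm, wall height 2770 mm, wall thickness 186 mm. The two y-facing walls run the full x-width; the two x-facing walls fit between the inner faces of the y-facing walls.

B is a spool: two coaxial disc flanges of radius 167 mm and thickness 6 mm, joined by a core cylinder of radius 59 mm and height 153 mm. The lower flange rests on z = 0 and the three cylinders share a vertical axis.

The spool sits inside the house frame, centred.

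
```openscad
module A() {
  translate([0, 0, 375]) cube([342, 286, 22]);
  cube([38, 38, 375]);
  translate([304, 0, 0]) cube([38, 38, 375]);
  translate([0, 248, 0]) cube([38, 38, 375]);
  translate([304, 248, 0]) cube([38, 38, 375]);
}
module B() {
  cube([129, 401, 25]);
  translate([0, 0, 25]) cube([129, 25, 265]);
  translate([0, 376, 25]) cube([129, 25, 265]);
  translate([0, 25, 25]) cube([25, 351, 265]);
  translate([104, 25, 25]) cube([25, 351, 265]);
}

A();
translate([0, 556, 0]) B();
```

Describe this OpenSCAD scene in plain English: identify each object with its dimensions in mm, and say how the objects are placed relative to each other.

A is a simple wooden stool: a rectangular seat 342 mm (x) by 286 mm (y), 22 mm thick, top face at z = 397 mm, on four square legs, each 38×38 mm in cross-section. The legs rest on z = 0, each flush with a corner of the seat.

B is an open-topped rectangular box: outside dimensions 129×401×290 mm, with a uniform wall and base thickness of 25 mm. The base is a full 129×401 slab on the floor; four walls sit on top of the base. The front and back walls (the −y and +y sides) span the full width; the two side walls fit between them.

The open box is on the floor beside the stool on its +y side.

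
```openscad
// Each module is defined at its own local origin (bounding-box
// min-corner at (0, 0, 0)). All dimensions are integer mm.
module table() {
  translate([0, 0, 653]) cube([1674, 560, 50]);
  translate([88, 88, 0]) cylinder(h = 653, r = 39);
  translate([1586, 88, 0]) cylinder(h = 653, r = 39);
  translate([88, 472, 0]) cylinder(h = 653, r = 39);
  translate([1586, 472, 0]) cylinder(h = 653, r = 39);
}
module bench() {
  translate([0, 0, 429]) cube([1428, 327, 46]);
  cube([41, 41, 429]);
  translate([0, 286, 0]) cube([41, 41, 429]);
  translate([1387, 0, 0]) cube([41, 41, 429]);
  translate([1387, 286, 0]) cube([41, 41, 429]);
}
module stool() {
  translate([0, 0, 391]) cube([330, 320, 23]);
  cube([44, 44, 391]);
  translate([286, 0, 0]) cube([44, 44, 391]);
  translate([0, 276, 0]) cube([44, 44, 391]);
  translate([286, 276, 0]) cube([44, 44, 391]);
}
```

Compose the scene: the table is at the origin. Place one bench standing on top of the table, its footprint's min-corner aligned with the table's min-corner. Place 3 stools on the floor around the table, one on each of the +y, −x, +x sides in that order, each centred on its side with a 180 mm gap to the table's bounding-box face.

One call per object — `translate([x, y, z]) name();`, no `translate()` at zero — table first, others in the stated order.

table();
translate([0, 0, 703]) bench();
translate([672, 740, 0]) stool();
translate([-510, 120, 0]) stool();
translate([1854, 120, 0]) stool();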